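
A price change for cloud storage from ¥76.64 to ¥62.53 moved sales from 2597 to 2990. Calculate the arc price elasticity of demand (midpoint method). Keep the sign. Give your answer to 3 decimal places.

-0.694

ΔQ = 2990 − 2597 = 393; ΔP = 62.53 − 76.64 = -14.11.
Midpoints: P̄ = 69.59, Q̄ = 2793.5.
ε = (ΔQ/ΔP)(P̄/Q̄) = (393/-14.11)(69.59/2793.5).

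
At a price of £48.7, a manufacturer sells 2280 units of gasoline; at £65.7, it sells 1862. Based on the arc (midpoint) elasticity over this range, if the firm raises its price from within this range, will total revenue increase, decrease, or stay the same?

increase

Arc ε = (-418/17)(57.20/2071.0) ≈ -0.679.
|ε| = 0.68 < 1, so demand is inelastic. A price rise therefore raises total revenue.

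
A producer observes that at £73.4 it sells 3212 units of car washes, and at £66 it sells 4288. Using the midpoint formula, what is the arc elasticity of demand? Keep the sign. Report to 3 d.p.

-2.703

ΔQ = 4288 − 3212 = 1076; ΔP = 66 − 73.4 = -7.4.
Midpoints: P̄ = 69.70, Q̄ = 3750.0.
ε = (ΔQ/ΔP)(P̄/Q̄) = (1076/-7.4)(69.70/3750.0).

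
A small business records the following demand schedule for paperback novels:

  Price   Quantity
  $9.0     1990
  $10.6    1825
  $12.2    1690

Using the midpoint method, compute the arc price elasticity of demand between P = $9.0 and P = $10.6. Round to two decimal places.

-0.53

At P = 9.0, Q = 1990; at P = 10.6, Q = 1825.
ΔQ = -165, ΔP = 1.6. Midpoints: P̄ = 9.80, Q̄ = 1907.5.
ε = (ΔQ/ΔP)(P̄/Q̄) = (-165/1.6)(9.80/1907.5).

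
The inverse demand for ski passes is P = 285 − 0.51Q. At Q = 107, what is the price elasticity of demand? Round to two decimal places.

At Q = 107, P = 285 − 0.51(107) = 230.43.
dP/dQ = −0.51, so dQ/dP = 1/(−0.51) = -1.961.
ε = (dQ/dP)(P/Q) = (-1.961)(230.43/107).

-4.22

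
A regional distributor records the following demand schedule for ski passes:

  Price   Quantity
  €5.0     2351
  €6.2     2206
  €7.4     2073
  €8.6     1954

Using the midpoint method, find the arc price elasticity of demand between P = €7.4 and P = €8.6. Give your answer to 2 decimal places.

At P = 7.4, Q = 2073; at P = 8.6, Q = 1954.
ΔQ = -119, ΔP = 1.2. Midpoints: P̄ = 8.00, Q̄ = 2013.5.
ε = (ΔQ/ΔP)(P̄/Q̄) = (-119/1.2)(8.00/2013.5).

-0.39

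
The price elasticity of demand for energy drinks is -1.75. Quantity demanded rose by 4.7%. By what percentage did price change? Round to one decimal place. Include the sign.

-2.7%

%ΔP ≈ %ΔQ / ε = (4.7%)/(-1.75) = -2.69%.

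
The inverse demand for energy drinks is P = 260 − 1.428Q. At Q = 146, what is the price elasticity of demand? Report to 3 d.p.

At Q = 146, P = 260 − 1.428(146) = 51.51.
dP/dQ = −1.428, so dQ/dP = 1/(−1.428) = -0.700.
ε = (dQ/dP)(P/Q) = (-0.700)(51.51/146).

-0.247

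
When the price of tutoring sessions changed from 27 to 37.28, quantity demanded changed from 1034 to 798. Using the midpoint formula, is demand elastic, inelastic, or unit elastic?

Arc ε ≈ -0.806.
|ε| = 0.81 < 1.

inelastic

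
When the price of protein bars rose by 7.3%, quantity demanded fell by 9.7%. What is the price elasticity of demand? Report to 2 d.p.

ε = %ΔQ / %ΔP = (-9.7)/(7.3) = -1.329.

-1.33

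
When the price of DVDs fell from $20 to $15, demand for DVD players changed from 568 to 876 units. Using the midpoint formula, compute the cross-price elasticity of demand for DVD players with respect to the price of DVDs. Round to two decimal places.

-1.49

ΔQ_x = 876 − 568 = 308; ΔP_y = 15 − 20 = -5.
Midpoints: P̄_y = 17.50, Q̄_x = 722.0.
ε_xy = (ΔQ_x/ΔP_y)(P̄_y/Q̄_x) = (308/-5)(17.50/722.0).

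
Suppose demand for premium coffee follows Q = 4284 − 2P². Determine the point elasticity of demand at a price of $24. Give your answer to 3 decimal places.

-0.736

At P = 24, Q = 3132.
dQ/dP = −4P = -96.
ε = (dQ/dP)(P/Q) = (-96)(24/3132).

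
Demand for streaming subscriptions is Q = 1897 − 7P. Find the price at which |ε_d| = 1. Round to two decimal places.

135.50

For linear demand Q = a − bP, ε = −bP/(a − bP). |ε| = 1 when bP = a − bP, i.e. P = a/(2b).
P = 1897/(2·7) = 1897/14 = 135.5000.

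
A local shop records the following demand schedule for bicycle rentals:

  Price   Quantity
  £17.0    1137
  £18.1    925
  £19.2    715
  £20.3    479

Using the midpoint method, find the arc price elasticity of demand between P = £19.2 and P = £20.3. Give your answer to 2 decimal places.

At P = 19.2, Q = 715; at P = 20.3, Q = 479.
ΔQ = -236, ΔP = 1.1. Midpoints: P̄ = 19.75, Q̄ = 597.0.
ε = (ΔQ/ΔP)(P̄/Q̄) = (-236/1.1)(19.75/597.0).

-7.10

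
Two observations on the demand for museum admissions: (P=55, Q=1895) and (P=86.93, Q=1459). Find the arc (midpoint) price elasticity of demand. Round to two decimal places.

-0.58

ΔQ = 1459 − 1895 = -436; ΔP = 86.93 − 55 = 31.93.
Midpoints: P̄ = 70.97, Q̄ = 1677.0.
ε = (ΔQ/ΔP)(P̄/Q̄) = (-436/31.93)(70.97/1677.0).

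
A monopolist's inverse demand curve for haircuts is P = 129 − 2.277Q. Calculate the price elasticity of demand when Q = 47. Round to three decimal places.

At Q = 47, P = 129 − 2.277(47) = 21.98.
dP/dQ = −2.277, so dQ/dP = 1/(−2.277) = -0.439.
ε = (dQ/dP)(P/Q) = (-0.439)(21.98/47).

-0.205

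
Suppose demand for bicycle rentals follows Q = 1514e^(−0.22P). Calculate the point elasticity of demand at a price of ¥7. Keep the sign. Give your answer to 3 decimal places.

At P = 7, Q = 324.573.
dQ/dP = −0.22·1514e^(−0.22P) = −0.22Q = -71.406.
ε = (dQ/dP)(P/Q) = (-71.406)(7/324.573).

-1.540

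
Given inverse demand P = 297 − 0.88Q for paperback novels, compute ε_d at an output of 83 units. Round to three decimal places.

-3.066

At Q = 83, P = 297 − 0.88(83) = 223.96.
dP/dQ = −0.88, so dQ/dP = 1/(−0.88) = -1.136.
ε = (dQ/dP)(P/Q) = (-1.136)(223.96/83).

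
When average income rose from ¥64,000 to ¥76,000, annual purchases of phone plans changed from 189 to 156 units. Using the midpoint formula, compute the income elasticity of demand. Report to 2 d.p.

ΔQ = -33, ΔI = 12000. Midpoints: Ī = 70,000, Q̄ = 172.5.
ε_I = (ΔQ/ΔI)(Ī/Q̄) = (-33/12000)(70000/172.5).
ε_I < 0, so the good is inferior.

-1.12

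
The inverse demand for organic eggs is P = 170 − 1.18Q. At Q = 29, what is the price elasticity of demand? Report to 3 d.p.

-3.968

At Q = 29, P = 170 − 1.18(29) = 135.78.
dP/dQ = −1.18, so dQ/dP = 1/(−1.18) = -0.847.
ε = (dQ/dP)(P/Q) = (-0.847)(135.78/29).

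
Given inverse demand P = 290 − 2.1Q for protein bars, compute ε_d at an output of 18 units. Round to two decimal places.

-6.67

At Q = 18, P = 290 − 2.1(18) = 252.20.
dP/dQ = −2.1, so dQ/dP = 1/(−2.1) = -0.476.
ε = (dQ/dP)(P/Q) = (-0.476)(252.20/18).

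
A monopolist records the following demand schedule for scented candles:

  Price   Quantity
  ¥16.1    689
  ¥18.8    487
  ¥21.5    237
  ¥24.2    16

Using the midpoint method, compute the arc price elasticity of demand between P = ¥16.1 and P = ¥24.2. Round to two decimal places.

-4.75

At P = 16.1, Q = 689; at P = 24.2, Q = 16.
ΔQ = -673, ΔP = 8.1. Midpoints: P̄ = 20.15, Q̄ = 352.5.
ε = (ΔQ/ΔP)(P̄/Q̄) = (-673/8.1)(20.15/352.5).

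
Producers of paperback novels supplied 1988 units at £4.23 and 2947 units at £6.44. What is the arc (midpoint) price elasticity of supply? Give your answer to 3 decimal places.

0.938

ΔQ = 2947 − 1988 = 959; ΔP = 6.44 − 4.23 = 2.21.
Midpoints: P̄ = 5.34, Q̄ = 2467.5.
ε_s = (ΔQ/ΔP)(P̄/Q̄) = (959/2.21)(5.34/2467.5).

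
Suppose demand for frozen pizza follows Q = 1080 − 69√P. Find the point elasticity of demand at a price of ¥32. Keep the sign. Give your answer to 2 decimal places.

-0.28

At P = 32, Q = 689.677.
dQ/dP = −69/(2√P) = -6.099.
ε = (dQ/dP)(P/Q) = (-6.099)(32/689.677).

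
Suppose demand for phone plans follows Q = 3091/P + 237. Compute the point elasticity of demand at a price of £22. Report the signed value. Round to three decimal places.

At P = 22, Q = 377.500.
dQ/dP = −3091/P² = -6.386.
ε = (dQ/dP)(P/Q) = (-6.386)(22/377.500).
|ε| < 1, so demand is inelastic at this price.

-0.372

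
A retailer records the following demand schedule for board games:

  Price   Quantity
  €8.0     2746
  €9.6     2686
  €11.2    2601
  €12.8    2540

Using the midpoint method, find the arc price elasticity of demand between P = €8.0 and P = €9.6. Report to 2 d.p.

At P = 8.0, Q = 2746; at P = 9.6, Q = 2686.
ΔQ = -60, ΔP = 1.6. Midpoints: P̄ = 8.80, Q̄ = 2716.0.
ε = (ΔQ/ΔP)(P̄/Q̄) = (-60/1.6)(8.80/2716.0).

-0.12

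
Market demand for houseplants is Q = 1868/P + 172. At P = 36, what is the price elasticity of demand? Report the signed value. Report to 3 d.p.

-0.232

At P = 36, Q = 223.889.
dQ/dP = −1868/P² = -1.441.
ε = (dQ/dP)(P/Q) = (-1.441)(36/223.889).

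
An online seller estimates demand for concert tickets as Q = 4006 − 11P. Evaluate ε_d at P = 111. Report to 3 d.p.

-0.438

At P = 111, Q = 2785.
dQ/dP = −11.
ε = (dQ/dP)(P/Q) = (-11)(111/2785).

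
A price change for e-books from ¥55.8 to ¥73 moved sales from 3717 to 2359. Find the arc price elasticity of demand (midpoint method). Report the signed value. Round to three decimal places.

-1.674

ΔQ = 2359 − 3717 = -1358; ΔP = 73 − 55.8 = 17.2.
Midpoints: P̄ = 64.40, Q̄ = 3038.0.
ε = (ΔQ/ΔP)(P̄/Q̄) = (-1358/17.2)(64.40/3038.0).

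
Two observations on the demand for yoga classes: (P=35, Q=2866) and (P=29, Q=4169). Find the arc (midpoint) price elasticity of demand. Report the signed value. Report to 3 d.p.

-1.976

ΔQ = 4169 − 2866 = 1303; ΔP = 29 − 35 = -6.
Midpoints: P̄ = 32.00, Q̄ = 3517.5.
ε = (ΔQ/ΔP)(P̄/Q̄) = (1303/-6)(32.00/3517.5).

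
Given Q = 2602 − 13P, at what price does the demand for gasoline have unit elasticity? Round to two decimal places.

For linear demand Q = a − bP, ε = −bP/(a − bP). |ε| = 1 when bP = a − bP, i.e. P = a/(2b).
P = 2602/(2·13) = 2602/26 = 100.0769.

100.08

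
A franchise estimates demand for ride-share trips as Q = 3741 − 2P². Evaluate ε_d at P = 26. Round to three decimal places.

At P = 26, Q = 2389.
dQ/dP = −4P = -104.
ε = (dQ/dP)(P/Q) = (-104)(26/2389).

-1.132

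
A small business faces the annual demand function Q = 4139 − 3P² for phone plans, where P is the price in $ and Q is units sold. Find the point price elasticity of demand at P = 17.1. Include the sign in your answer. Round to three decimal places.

At P = 17.1, Q = 3261.770.
dQ/dP = −6P = -102.600.
ε = (dQ/dP)(P/Q) = (-102.600)(17.1/3261.770).
|ε| < 1, so demand is inelastic at this price.

-0.538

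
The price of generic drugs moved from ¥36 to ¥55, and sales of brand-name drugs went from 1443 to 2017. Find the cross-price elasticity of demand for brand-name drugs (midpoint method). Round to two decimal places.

0.79

ΔQ_x = 2017 − 1443 = 574; ΔP_y = 55 − 36 = 19.
Midpoints: P̄_y = 45.50, Q̄_x = 1730.0.
ε_xy = (ΔQ_x/ΔP_y)(P̄_y/Q̄_x) = (574/19)(45.50/1730.0).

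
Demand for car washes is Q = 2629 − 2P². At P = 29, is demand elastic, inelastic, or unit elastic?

elastic

Q = 947, dQ/dP = -116.
ε = (dQ/dP)(P/Q) ≈ -3.552.
|ε| = 3.55 > 1.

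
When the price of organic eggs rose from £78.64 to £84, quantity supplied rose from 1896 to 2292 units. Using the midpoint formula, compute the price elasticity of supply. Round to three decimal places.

ΔQ = 2292 − 1896 = 396; ΔP = 84 − 78.64 = 5.36.
Midpoints: P̄ = 81.32, Q̄ = 2094.0.
ε_s = (ΔQ/ΔP)(P̄/Q̄) = (396/5.36)(81.32/2094.0).

2.869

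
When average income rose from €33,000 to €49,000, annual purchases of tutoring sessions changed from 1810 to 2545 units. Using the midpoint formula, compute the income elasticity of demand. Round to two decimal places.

0.86

ΔQ = 735, ΔI = 16000. Midpoints: Ī = 41,000, Q̄ = 2177.5.
ε_I = (ΔQ/ΔI)(Ī/Q̄) = (735/16000)(41000/2177.5).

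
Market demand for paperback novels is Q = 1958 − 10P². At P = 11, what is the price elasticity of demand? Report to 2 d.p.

At P = 11, Q = 748.
dQ/dP = −20P = -220.
ε = (dQ/dP)(P/Q) = (-220)(11/748).
|ε| > 1, so demand is elastic at this price.

-3.24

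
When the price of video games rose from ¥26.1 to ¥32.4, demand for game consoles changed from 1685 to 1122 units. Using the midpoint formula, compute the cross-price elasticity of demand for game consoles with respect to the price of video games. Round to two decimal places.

-1.86

ΔQ_x = 1122 − 1685 = -563; ΔP_y = 32.4 − 26.1 = 6.3.
Midpoints: P̄_y = 29.25, Q̄_x = 1403.5.
ε_xy = (ΔQ_x/ΔP_y)(P̄_y/Q̄_x) = (-563/6.3)(29.25/1403.5).
ε_xy < 0, so the goods are complements.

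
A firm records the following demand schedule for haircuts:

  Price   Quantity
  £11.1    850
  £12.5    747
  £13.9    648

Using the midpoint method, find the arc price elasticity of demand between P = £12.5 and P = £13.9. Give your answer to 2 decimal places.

At P = 12.5, Q = 747; at P = 13.9, Q = 648.
ΔQ = -99, ΔP = 1.4. Midpoints: P̄ = 13.20, Q̄ = 697.5.
ε = (ΔQ/ΔP)(P̄/Q̄) = (-99/1.4)(13.20/697.5).

-1.34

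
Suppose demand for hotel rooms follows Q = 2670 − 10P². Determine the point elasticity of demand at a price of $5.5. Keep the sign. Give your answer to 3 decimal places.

At P = 5.5, Q = 2367.500.
dQ/dP = −20P = -110.
ε = (dQ/dP)(P/Q) = (-110)(5.5/2367.500).

-0.256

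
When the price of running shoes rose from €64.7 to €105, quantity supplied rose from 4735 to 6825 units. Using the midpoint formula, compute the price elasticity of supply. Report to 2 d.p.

0.76

ΔQ = 6825 − 4735 = 2090; ΔP = 105 − 64.7 = 40.3.
Midpoints: P̄ = 84.85, Q̄ = 5780.0.
ε_s = (ΔQ/ΔP)(P̄/Q̄) = (2090/40.3)(84.85/5780.0).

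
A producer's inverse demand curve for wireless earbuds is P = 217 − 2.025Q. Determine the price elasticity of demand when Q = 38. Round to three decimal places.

At Q = 38, P = 217 − 2.025(38) = 140.05.
dP/dQ = −2.025, so dQ/dP = 1/(−2.025) = -0.494.
ε = (dQ/dP)(P/Q) = (-0.494)(140.05/38).

-1.820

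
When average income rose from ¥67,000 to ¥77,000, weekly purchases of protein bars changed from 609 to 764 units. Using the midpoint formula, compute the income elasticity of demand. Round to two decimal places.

1.63

ΔQ = 155, ΔI = 10000. Midpoints: Ī = 72,000, Q̄ = 686.5.
ε_I = (ΔQ/ΔI)(Ī/Q̄) = (155/10000)(72000/686.5).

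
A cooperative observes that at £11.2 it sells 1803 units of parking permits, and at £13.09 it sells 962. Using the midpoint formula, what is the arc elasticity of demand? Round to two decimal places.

ΔQ = 962 − 1803 = -841; ΔP = 13.09 − 11.2 = 1.89.
Midpoints: P̄ = 12.14, Q̄ = 1382.5.
ε = (ΔQ/ΔP)(P̄/Q̄) = (-841/1.89)(12.14/1382.5).

-3.91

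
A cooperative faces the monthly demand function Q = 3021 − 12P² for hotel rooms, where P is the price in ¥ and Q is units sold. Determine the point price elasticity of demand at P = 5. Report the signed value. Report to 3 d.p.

-0.221

At P = 5, Q = 2721.
dQ/dP = −24P = -120.
ε = (dQ/dP)(P/Q) = (-120)(5/2721).
|ε| < 1, so demand is inelastic at this price.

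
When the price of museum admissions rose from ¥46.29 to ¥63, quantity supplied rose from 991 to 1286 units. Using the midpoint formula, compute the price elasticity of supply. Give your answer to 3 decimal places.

0.847

ΔQ = 1286 − 991 = 295; ΔP = 63 − 46.29 = 16.71.
Midpoints: P̄ = 54.64, Q̄ = 1138.5.
ε_s = (ΔQ/ΔP)(P̄/Q̄) = (295/16.71)(54.64/1138.5).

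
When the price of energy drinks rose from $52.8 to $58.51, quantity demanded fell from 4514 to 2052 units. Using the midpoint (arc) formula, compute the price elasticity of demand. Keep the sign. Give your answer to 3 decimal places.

-7.309

ΔQ = 2052 − 4514 = -2462; ΔP = 58.51 − 52.8 = 5.71.
Midpoints: P̄ = 55.66, Q̄ = 3283.0.
ε = (ΔQ/ΔP)(P̄/Q̄) = (-2462/5.71)(55.66/3283.0).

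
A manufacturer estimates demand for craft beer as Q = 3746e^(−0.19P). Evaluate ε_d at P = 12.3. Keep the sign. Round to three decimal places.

At P = 12.3, Q = 361.927.
dQ/dP = −0.19·3746e^(−0.19P) = −0.19Q = -68.766.
ε = (dQ/dP)(P/Q) = (-68.766)(12.3/361.927).

-2.337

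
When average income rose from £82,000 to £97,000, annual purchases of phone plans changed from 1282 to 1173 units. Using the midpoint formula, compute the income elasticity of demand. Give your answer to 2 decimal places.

-0.53

ΔQ = -109, ΔI = 15000. Midpoints: Ī = 89,500, Q̄ = 1227.5.
ε_I = (ΔQ/ΔI)(Ī/Q̄) = (-109/15000)(89500/1227.5).
ε_I < 0, so the good is inferior.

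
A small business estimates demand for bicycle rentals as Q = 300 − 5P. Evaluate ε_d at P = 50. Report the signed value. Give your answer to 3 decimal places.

At P = 50, Q = 50.
dQ/dP = −5.
ε = (dQ/dP)(P/Q) = (-5)(50/50).

-5.000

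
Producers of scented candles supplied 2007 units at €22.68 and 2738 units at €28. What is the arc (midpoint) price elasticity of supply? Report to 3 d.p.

ΔQ = 2738 − 2007 = 731; ΔP = 28 − 22.68 = 5.32.
Midpoints: P̄ = 25.34, Q̄ = 2372.5.
ε_s = (ΔQ/ΔP)(P̄/Q̄) = (731/5.32)(25.34/2372.5).

1.468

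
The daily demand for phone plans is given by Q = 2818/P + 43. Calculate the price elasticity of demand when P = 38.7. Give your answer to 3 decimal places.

-0.629

At P = 38.7, Q = 115.817.
dQ/dP = −2818/P² = -1.882.
ε = (dQ/dP)(P/Q) = (-1.882)(38.7/115.817).
|ε| < 1, so demand is inelastic at this price.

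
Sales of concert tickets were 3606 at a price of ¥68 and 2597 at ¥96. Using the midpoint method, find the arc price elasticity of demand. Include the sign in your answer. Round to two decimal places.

ΔQ = 2597 − 3606 = -1009; ΔP = 96 − 68 = 28.
Midpoints: P̄ = 82.00, Q̄ = 3101.5.
ε = (ΔQ/ΔP)(P̄/Q̄) = (-1009/28)(82.00/3101.5).

-0.95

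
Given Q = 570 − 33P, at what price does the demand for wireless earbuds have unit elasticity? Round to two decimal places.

For linear demand Q = a − bP, ε = −bP/(a − bP). |ε| = 1 when bP = a − bP, i.e. P = a/(2b).
P = 570/(2·33) = 570/66 = 8.6364.

8.64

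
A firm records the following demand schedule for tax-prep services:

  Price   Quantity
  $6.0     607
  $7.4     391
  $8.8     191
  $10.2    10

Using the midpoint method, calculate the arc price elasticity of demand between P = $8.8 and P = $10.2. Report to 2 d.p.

At P = 8.8, Q = 191; at P = 10.2, Q = 10.
ΔQ = -181, ΔP = 1.4. Midpoints: P̄ = 9.50, Q̄ = 100.5.
ε = (ΔQ/ΔP)(P̄/Q̄) = (-181/1.4)(9.50/100.5).

-12.22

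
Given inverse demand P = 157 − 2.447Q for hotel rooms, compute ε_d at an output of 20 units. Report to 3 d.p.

At Q = 20, P = 157 − 2.447(20) = 108.06.
dP/dQ = −2.447, so dQ/dP = 1/(−2.447) = -0.409.
ε = (dQ/dP)(P/Q) = (-0.409)(108.06/20).

-2.208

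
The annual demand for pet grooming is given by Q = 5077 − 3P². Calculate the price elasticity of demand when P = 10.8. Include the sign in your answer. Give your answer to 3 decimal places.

-0.148

At P = 10.8, Q = 4727.080.
dQ/dP = −6P = -64.800.
ε = (dQ/dP)(P/Q) = (-64.800)(10.8/4727.080).
|ε| < 1, so demand is inelastic at this price.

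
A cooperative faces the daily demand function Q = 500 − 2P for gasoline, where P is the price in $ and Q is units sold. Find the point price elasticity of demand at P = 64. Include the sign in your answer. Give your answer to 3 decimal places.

At P = 64, Q = 372.
dQ/dP = −2.
ε = (dQ/dP)(P/Q) = (-2)(64/372).

-0.344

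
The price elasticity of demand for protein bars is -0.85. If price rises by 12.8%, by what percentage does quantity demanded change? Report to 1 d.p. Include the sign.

%ΔQ ≈ ε × %ΔP = (-0.85)(12.8%) = -10.88%.

-10.9%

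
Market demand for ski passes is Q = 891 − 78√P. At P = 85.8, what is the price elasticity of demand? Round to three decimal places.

-2.144

At P = 85.8, Q = 168.499.
dQ/dP = −78/(2√P) = -4.210.
ε = (dQ/dP)(P/Q) = (-4.210)(85.8/168.499).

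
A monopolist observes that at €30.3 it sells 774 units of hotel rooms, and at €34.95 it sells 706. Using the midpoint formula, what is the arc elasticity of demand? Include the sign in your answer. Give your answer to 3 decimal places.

ΔQ = 706 − 774 = -68; ΔP = 34.95 − 30.3 = 4.65.
Midpoints: P̄ = 32.62, Q̄ = 740.0.
ε = (ΔQ/ΔP)(P̄/Q̄) = (-68/4.65)(32.62/740.0).

-0.645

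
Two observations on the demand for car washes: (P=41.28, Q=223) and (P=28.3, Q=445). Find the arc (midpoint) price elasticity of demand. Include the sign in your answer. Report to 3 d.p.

ΔQ = 445 − 223 = 222; ΔP = 28.3 − 41.28 = -12.98.
Midpoints: P̄ = 34.79, Q̄ = 334.0.
ε = (ΔQ/ΔP)(P̄/Q̄) = (222/-12.98)(34.79/334.0).

-1.782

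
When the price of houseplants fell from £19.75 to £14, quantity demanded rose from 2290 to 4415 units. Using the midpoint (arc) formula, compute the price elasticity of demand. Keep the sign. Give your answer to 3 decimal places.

-1.860

ΔQ = 4415 − 2290 = 2125; ΔP = 14 − 19.75 = -5.75.
Midpoints: P̄ = 16.88, Q̄ = 3352.5.
ε = (ΔQ/ΔP)(P̄/Q̄) = (2125/-5.75)(16.88/3352.5).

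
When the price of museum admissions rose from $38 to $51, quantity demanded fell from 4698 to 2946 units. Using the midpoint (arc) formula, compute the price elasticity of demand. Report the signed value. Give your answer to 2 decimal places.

ΔQ = 2946 − 4698 = -1752; ΔP = 51 − 38 = 13.
Midpoints: P̄ = 44.50, Q̄ = 3822.0.
ε = (ΔQ/ΔP)(P̄/Q̄) = (-1752/13)(44.50/3822.0).

-1.57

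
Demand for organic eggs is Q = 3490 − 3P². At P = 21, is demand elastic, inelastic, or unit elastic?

Q = 2167, dQ/dP = -126.
ε = (dQ/dP)(P/Q) ≈ -1.221.
|ε| = 1.22 > 1.

elastic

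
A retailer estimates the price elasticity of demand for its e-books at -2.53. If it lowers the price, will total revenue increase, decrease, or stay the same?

|ε| = 2.53 > 1, so demand is elastic. A price cut therefore raises total revenue.

increase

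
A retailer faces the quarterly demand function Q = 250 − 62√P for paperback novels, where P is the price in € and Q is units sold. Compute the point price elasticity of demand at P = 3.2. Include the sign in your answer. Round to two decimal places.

-0.40

At P = 3.2, Q = 139.091.
dQ/dP = −62/(2√P) = -17.330.
ε = (dQ/dP)(P/Q) = (-17.330)(3.2/139.091).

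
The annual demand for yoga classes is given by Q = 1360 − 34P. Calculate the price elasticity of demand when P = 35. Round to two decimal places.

-7.00

At P = 35, Q = 170.
dQ/dP = −34.
ε = (dQ/dP)(P/Q) = (-34)(35/170).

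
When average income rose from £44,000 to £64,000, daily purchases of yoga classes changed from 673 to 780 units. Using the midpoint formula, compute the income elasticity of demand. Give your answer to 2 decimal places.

ΔQ = 107, ΔI = 20000. Midpoints: Ī = 54,000, Q̄ = 726.5.
ε_I = (ΔQ/ΔI)(Ī/Q̄) = (107/20000)(54000/726.5).
ε_I > 0, so the good is normal.

0.40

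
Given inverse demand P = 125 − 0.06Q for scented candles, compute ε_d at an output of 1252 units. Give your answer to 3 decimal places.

At Q = 1252, P = 125 − 0.06(1252) = 49.88.
dP/dQ = −0.06, so dQ/dP = 1/(−0.06) = -16.667.
ε = (dQ/dP)(P/Q) = (-16.667)(49.88/1252).

-0.664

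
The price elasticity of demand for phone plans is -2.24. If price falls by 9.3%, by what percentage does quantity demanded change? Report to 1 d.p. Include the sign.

%ΔQ ≈ ε × %ΔP = (-2.24)(-9.3%) = 20.83%.

20.8%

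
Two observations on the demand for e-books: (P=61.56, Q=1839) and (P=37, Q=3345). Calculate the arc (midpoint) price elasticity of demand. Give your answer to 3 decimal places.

ΔQ = 3345 − 1839 = 1506; ΔP = 37 − 61.56 = -24.56.
Midpoints: P̄ = 49.28, Q̄ = 2592.0.
ε = (ΔQ/ΔP)(P̄/Q̄) = (1506/-24.56)(49.28/2592.0).

-1.166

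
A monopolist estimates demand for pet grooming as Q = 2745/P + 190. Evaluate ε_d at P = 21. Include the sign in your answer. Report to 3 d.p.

-0.408

At P = 21, Q = 320.714.
dQ/dP = −2745/P² = -6.224.
ε = (dQ/dP)(P/Q) = (-6.224)(21/320.714).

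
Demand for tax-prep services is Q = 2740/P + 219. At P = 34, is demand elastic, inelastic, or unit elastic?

Q = 299.588, dQ/dP = -2.370.
ε = (dQ/dP)(P/Q) ≈ -0.269.
|ε| = 0.27 < 1.

inelastic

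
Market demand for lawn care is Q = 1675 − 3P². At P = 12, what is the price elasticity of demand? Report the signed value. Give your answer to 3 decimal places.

At P = 12, Q = 1243.
dQ/dP = −6P = -72.
ε = (dQ/dP)(P/Q) = (-72)(12/1243).

-0.695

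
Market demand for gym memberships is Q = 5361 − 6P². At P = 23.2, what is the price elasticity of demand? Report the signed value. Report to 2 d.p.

At P = 23.2, Q = 2131.560.
dQ/dP = −12P = -278.400.
ε = (dQ/dP)(P/Q) = (-278.400)(23.2/2131.560).

-3.03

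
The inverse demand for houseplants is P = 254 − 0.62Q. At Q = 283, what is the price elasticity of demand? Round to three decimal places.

-0.448

At Q = 283, P = 254 − 0.62(283) = 78.54.
dP/dQ = −0.62, so dQ/dP = 1/(−0.62) = -1.613.
ε = (dQ/dP)(P/Q) = (-1.613)(78.54/283).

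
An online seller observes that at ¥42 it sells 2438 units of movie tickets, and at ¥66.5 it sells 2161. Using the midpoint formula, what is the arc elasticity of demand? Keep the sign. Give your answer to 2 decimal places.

-0.27

ΔQ = 2161 − 2438 = -277; ΔP = 66.5 − 42 = 24.5.
Midpoints: P̄ = 54.25, Q̄ = 2299.5.
ε = (ΔQ/ΔP)(P̄/Q̄) = (-277/24.5)(54.25/2299.5).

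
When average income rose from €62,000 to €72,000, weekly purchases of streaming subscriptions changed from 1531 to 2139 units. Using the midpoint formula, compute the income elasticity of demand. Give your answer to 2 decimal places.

2.22

ΔQ = 608, ΔI = 10000. Midpoints: Ī = 67,000, Q̄ = 1835.0.
ε_I = (ΔQ/ΔI)(Ī/Q̄) = (608/10000)(67000/1835.0).
ε_I > 0, so the good is normal.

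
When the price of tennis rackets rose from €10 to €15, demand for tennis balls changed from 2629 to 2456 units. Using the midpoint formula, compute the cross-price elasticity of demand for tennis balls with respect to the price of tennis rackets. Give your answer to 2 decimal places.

ΔQ_x = 2456 − 2629 = -173; ΔP_y = 15 − 10 = 5.
Midpoints: P̄_y = 12.50, Q̄_x = 2542.5.
ε_xy = (ΔQ_x/ΔP_y)(P̄_y/Q̄_x) = (-173/5)(12.50/2542.5).
ε_xy < 0, so the goods are complements.

-0.17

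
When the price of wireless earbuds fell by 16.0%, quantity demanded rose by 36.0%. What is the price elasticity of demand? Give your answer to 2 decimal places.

ε = %ΔQ / %ΔP = (36.0)/(-16.0) = -2.250.

-2.25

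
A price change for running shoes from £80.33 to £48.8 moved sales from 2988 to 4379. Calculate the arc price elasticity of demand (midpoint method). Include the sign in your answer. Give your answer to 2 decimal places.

ΔQ = 4379 − 2988 = 1391; ΔP = 48.8 − 80.33 = -31.53.
Midpoints: P̄ = 64.56, Q̄ = 3683.5.
ε = (ΔQ/ΔP)(P̄/Q̄) = (1391/-31.53)(64.56/3683.5).

-0.77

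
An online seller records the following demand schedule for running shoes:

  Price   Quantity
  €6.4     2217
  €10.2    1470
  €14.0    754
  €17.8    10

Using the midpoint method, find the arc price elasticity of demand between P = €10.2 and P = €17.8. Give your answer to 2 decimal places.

-3.63

At P = 10.2, Q = 1470; at P = 17.8, Q = 10.
ΔQ = -1460, ΔP = 7.6. Midpoints: P̄ = 14.00, Q̄ = 740.0.
ε = (ΔQ/ΔP)(P̄/Q̄) = (-1460/7.6)(14.00/740.0).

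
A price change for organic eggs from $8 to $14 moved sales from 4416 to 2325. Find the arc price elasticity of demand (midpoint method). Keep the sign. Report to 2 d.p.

-1.14

ΔQ = 2325 − 4416 = -2091; ΔP = 14 − 8 = 6.
Midpoints: P̄ = 11.00, Q̄ = 3370.5.
ε = (ΔQ/ΔP)(P̄/Q̄) = (-2091/6)(11.00/3370.5).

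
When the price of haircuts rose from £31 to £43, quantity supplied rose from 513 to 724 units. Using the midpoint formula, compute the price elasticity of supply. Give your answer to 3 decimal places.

1.052

ΔQ = 724 − 513 = 211; ΔP = 43 − 31 = 12.
Midpoints: P̄ = 37.00, Q̄ = 618.5.
ε_s = (ΔQ/ΔP)(P̄/Q̄) = (211/12)(37.00/618.5).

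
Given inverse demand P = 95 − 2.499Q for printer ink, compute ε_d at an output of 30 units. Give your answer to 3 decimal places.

-0.267

At Q = 30, P = 95 − 2.499(30) = 20.03.
dP/dQ = −2.499, so dQ/dP = 1/(−2.499) = -0.400.
ε = (dQ/dP)(P/Q) = (-0.400)(20.03/30).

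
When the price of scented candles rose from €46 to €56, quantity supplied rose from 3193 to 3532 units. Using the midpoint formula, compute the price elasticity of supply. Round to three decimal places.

0.514

ΔQ = 3532 − 3193 = 339; ΔP = 56 − 46 = 10.
Midpoints: P̄ = 51.00, Q̄ = 3362.5.
ε_s = (ΔQ/ΔP)(P̄/Q̄) = (339/10)(51.00/3362.5).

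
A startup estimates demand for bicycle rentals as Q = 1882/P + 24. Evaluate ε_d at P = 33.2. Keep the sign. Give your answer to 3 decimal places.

-0.703

At P = 33.2, Q = 80.687.
dQ/dP = −1882/P² = -1.707.
ε = (dQ/dP)(P/Q) = (-1.707)(33.2/80.687).
|ε| < 1, so demand is inelastic at this price.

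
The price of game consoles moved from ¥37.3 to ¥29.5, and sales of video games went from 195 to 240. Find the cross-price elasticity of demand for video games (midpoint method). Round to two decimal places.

-0.89

ΔQ_x = 240 − 195 = 45; ΔP_y = 29.5 − 37.3 = -7.8.
Midpoints: P̄_y = 33.40, Q̄_x = 217.5.
ε_xy = (ΔQ_x/ΔP_y)(P̄_y/Q̄_x) = (45/-7.8)(33.40/217.5).
ε_xy < 0, so the goods are complements.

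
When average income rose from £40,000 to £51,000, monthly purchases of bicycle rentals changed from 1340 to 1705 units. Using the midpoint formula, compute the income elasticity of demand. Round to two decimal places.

0.99

ΔQ = 365, ΔI = 11000. Midpoints: Ī = 45,500, Q̄ = 1522.5.
ε_I = (ΔQ/ΔI)(Ī/Q̄) = (365/11000)(45500/1522.5).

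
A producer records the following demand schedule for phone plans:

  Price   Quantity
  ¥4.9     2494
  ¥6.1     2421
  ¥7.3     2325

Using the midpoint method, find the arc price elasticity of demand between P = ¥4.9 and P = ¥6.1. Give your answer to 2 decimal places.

At P = 4.9, Q = 2494; at P = 6.1, Q = 2421.
ΔQ = -73, ΔP = 1.2. Midpoints: P̄ = 5.50, Q̄ = 2457.5.
ε = (ΔQ/ΔP)(P̄/Q̄) = (-73/1.2)(5.50/2457.5).

-0.14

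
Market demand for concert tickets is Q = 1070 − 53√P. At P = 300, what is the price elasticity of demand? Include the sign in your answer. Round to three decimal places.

-3.019

At P = 300, Q = 152.013.
dQ/dP = −53/(2√P) = -1.530.
ε = (dQ/dP)(P/Q) = (-1.530)(300/152.013).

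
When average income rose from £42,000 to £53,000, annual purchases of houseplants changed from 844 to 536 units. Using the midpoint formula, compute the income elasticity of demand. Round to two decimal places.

-1.93

ΔQ = -308, ΔI = 11000. Midpoints: Ī = 47,500, Q̄ = 690.0.
ε_I = (ΔQ/ΔI)(Ī/Q̄) = (-308/11000)(47500/690.0).
ε_I < 0, so the good is inferior.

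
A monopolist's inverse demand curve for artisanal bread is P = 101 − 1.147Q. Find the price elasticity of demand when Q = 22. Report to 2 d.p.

At Q = 22, P = 101 − 1.147(22) = 75.77.
dP/dQ = −1.147, so dQ/dP = 1/(−1.147) = -0.872.
ε = (dQ/dP)(P/Q) = (-0.872)(75.77/22).

-3.00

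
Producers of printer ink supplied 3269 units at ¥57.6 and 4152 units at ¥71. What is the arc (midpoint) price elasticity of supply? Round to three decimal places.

ΔQ = 4152 − 3269 = 883; ΔP = 71 − 57.6 = 13.4.
Midpoints: P̄ = 64.30, Q̄ = 3710.5.
ε_s = (ΔQ/ΔP)(P̄/Q̄) = (883/13.4)(64.30/3710.5).

1.142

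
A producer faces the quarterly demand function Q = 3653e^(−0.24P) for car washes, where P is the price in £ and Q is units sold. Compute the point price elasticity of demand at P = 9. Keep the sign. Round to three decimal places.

-2.160

At P = 9, Q = 421.283.
dQ/dP = −0.24·3653e^(−0.24P) = −0.24Q = -101.108.
ε = (dQ/dP)(P/Q) = (-101.108)(9/421.283).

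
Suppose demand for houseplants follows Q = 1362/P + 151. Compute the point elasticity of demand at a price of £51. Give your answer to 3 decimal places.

At P = 51, Q = 177.706.
dQ/dP = −1362/P² = -0.524.
ε = (dQ/dP)(P/Q) = (-0.524)(51/177.706).
|ε| < 1, so demand is inelastic at this price.

-0.150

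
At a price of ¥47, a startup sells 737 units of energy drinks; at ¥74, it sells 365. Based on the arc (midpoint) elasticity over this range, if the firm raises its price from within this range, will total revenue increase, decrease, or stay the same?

Arc ε = (-372/27)(60.50/551.0) ≈ -1.513.
|ε| = 1.51 > 1, so demand is elastic. A price rise therefore reduces total revenue.

decrease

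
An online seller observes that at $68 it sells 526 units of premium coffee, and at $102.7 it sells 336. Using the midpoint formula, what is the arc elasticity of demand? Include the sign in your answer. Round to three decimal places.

-1.084

ΔQ = 336 − 526 = -190; ΔP = 102.7 − 68 = 34.7.
Midpoints: P̄ = 85.35, Q̄ = 431.0.
ε = (ΔQ/ΔP)(P̄/Q̄) = (-190/34.7)(85.35/431.0).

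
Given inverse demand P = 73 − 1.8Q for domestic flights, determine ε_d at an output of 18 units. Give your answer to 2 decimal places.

At Q = 18, P = 73 − 1.8(18) = 40.60.
dP/dQ = −1.8, so dQ/dP = 1/(−1.8) = -0.556.
ε = (dQ/dP)(P/Q) = (-0.556)(40.60/18).

-1.25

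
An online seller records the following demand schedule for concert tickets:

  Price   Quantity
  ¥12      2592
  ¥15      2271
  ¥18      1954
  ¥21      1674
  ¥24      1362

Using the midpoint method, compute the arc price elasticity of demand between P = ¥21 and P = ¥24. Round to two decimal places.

At P = 21, Q = 1674; at P = 24, Q = 1362.
ΔQ = -312, ΔP = 3. Midpoints: P̄ = 22.50, Q̄ = 1518.0.
ε = (ΔQ/ΔP)(P̄/Q̄) = (-312/3)(22.50/1518.0).

-1.54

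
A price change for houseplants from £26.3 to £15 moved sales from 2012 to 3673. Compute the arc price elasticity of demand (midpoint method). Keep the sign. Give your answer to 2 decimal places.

-1.07

ΔQ = 3673 − 2012 = 1661; ΔP = 15 − 26.3 = -11.3.
Midpoints: P̄ = 20.65, Q̄ = 2842.5.
ε = (ΔQ/ΔP)(P̄/Q̄) = (1661/-11.3)(20.65/2842.5).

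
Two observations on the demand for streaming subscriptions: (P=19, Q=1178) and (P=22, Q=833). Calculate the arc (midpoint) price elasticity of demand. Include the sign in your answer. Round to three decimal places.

-2.345

ΔQ = 833 − 1178 = -345; ΔP = 22 − 19 = 3.
Midpoints: P̄ = 20.50, Q̄ = 1005.5.
ε = (ΔQ/ΔP)(P̄/Q̄) = (-345/3)(20.50/1005.5).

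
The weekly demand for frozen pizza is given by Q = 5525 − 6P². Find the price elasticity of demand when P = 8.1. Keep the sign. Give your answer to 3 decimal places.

-0.153

At P = 8.1, Q = 5131.340.
dQ/dP = −12P = -97.200.
ε = (dQ/dP)(P/Q) = (-97.200)(8.1/5131.340).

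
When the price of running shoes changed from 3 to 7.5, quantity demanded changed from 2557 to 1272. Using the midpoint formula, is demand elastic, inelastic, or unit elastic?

Arc ε ≈ -0.783.
|ε| = 0.78 < 1.

inelastic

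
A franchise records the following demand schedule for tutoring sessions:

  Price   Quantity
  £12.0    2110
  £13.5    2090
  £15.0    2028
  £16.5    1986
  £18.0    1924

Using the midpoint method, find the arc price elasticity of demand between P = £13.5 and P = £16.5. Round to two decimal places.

-0.26

At P = 13.5, Q = 2090; at P = 16.5, Q = 1986.
ΔQ = -104, ΔP = 3.0. Midpoints: P̄ = 15.00, Q̄ = 2038.0.
ε = (ΔQ/ΔP)(P̄/Q̄) = (-104/3.0)(15.00/2038.0).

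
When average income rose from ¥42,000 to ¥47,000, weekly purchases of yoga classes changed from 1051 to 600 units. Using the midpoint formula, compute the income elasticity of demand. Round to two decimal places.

-4.86

ΔQ = -451, ΔI = 5000. Midpoints: Ī = 44,500, Q̄ = 825.5.
ε_I = (ΔQ/ΔI)(Ī/Q̄) = (-451/5000)(44500/825.5).
ε_I < 0, so the good is inferior.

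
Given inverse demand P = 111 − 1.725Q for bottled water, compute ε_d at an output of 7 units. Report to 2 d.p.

At Q = 7, P = 111 − 1.725(7) = 98.92.
dP/dQ = −1.725, so dQ/dP = 1/(−1.725) = -0.580.
ε = (dQ/dP)(P/Q) = (-0.580)(98.92/7).

-8.19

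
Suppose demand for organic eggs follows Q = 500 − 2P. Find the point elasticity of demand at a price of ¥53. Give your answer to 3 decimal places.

-0.269

At P = 53, Q = 394.
dQ/dP = −2.
ε = (dQ/dP)(P/Q) = (-2)(53/394).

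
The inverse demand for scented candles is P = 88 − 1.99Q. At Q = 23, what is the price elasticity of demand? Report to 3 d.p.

At Q = 23, P = 88 − 1.99(23) = 42.23.
dP/dQ = −1.99, so dQ/dP = 1/(−1.99) = -0.503.
ε = (dQ/dP)(P/Q) = (-0.503)(42.23/23).

-0.923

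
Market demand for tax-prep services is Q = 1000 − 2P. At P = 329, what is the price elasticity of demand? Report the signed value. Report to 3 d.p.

-1.924

At P = 329, Q = 342.
dQ/dP = −2.
ε = (dQ/dP)(P/Q) = (-2)(329/342).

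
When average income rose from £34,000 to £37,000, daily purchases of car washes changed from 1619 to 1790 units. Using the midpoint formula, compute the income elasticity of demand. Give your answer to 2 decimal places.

ΔQ = 171, ΔI = 3000. Midpoints: Ī = 35,500, Q̄ = 1704.5.
ε_I = (ΔQ/ΔI)(Ī/Q̄) = (171/3000)(35500/1704.5).

1.19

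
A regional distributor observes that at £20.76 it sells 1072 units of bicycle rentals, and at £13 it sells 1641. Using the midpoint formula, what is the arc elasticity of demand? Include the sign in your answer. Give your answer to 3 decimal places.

ΔQ = 1641 − 1072 = 569; ΔP = 13 − 20.76 = -7.76.
Midpoints: P̄ = 16.88, Q̄ = 1356.5.
ε = (ΔQ/ΔP)(P̄/Q̄) = (569/-7.76)(16.88/1356.5).

-0.912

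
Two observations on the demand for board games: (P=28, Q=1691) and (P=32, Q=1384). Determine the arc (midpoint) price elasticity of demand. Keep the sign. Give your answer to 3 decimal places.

ΔQ = 1384 − 1691 = -307; ΔP = 32 − 28 = 4.
Midpoints: P̄ = 30.00, Q̄ = 1537.5.
ε = (ΔQ/ΔP)(P̄/Q̄) = (-307/4)(30.00/1537.5).

-1.498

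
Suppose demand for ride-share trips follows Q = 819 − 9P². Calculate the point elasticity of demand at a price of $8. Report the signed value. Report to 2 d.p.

-4.74

At P = 8, Q = 243.
dQ/dP = −18P = -144.
ε = (dQ/dP)(P/Q) = (-144)(8/243).
|ε| > 1, so demand is elastic at this price.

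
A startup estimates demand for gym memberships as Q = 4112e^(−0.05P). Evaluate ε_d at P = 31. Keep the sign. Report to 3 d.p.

-1.550

At P = 31, Q = 872.764.
dQ/dP = −0.05·4112e^(−0.05P) = −0.05Q = -43.638.
ε = (dQ/dP)(P/Q) = (-43.638)(31/872.764).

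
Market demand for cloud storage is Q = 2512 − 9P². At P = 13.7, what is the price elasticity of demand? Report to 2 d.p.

-4.11

At P = 13.7, Q = 822.790.
dQ/dP = −18P = -246.600.
ε = (dQ/dP)(P/Q) = (-246.600)(13.7/822.790).
|ε| > 1, so demand is elastic at this price.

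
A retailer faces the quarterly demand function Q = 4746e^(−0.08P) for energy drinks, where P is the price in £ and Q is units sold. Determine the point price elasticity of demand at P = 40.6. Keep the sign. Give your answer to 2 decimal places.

At P = 40.6, Q = 184.391.
dQ/dP = −0.08·4746e^(−0.08P) = −0.08Q = -14.751.
ε = (dQ/dP)(P/Q) = (-14.751)(40.6/184.391).

-3.25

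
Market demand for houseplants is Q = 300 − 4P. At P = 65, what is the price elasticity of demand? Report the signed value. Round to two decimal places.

At P = 65, Q = 40.
dQ/dP = −4.
ε = (dQ/dP)(P/Q) = (-4)(65/40).

-6.50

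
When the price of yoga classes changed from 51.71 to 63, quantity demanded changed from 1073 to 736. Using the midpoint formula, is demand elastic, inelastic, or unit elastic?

elastic

Arc ε ≈ -1.893.
|ε| = 1.89 > 1.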